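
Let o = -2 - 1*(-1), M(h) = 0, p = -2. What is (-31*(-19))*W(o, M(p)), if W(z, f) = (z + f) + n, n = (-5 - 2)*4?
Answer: -17081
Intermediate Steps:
n = -28 (n = -7*4 = -28)
o = -1 (o = -2 + 1 = -1)
W(z, f) = -28 + f + z (W(z, f) = (z + f) - 28 = (f + z) - 28 = -28 + f + z)
(-31*(-19))*W(o, M(p)) = (-31*(-19))*(-28 + 0 - 1) = 589*(-29) = -17081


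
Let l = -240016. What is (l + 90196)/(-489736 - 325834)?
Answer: 14982/81557 ≈ 0.18370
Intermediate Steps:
(l + 90196)/(-489736 - 325834) = (-240016 + 90196)/(-489736 - 325834) = -149820/(-815570) = -149820*(-1/815570) = 14982/81557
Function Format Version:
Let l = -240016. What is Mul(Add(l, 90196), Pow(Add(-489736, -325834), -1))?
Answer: Rational(14982, 81557) ≈ 0.18370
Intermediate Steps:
Mul(Add(l, 90196), Pow(Add(-489736, -325834), -1)) = Mul(Add(-240016, 90196), Pow(Add(-489736, -325834), -1)) = Mul(-149820, Pow(-815570, -1)) = Mul(-149820, Rational(-1, 815570)) = Rational(14982, 81557)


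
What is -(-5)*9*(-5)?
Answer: -225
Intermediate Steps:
-(-5)*9*(-5) = -5*(-9)*(-5) = 45*(-5) = -225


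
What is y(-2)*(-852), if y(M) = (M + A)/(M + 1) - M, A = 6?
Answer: 1704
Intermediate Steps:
y(M) = -M + (6 + M)/(1 + M) (y(M) = (M + 6)/(M + 1) - M = (6 + M)/(1 + M) - M = -M + (6 + M)/(1 + M))
y(-2)*(-852) = ((6 - 1*(-2)²)/(1 - 2))*(-852) = ((6 - 1*4)/(-1))*(-852) = -(6 - 4)*(-852) = -1*2*(-852) = -2*(-852) = 1704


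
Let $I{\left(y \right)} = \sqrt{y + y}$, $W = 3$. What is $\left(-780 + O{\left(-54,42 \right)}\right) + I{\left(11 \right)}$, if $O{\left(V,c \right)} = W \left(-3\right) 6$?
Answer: $-834 + \sqrt{22} \approx -829.31$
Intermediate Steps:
$O{\left(V,c \right)} = -54$ ($O{\left(V,c \right)} = 3 \left(-3\right) 6 = \left(-9\right) 6 = -54$)
$I{\left(y \right)} = \sqrt{2} \sqrt{y}$ ($I{\left(y \right)} = \sqrt{2 y} = \sqrt{2} \sqrt{y}$)
$\left(-780 + O{\left(-54,42 \right)}\right) + I{\left(11 \right)} = \left(-780 - 54\right) + \sqrt{2} \sqrt{11} = -834 + \sqrt{22}$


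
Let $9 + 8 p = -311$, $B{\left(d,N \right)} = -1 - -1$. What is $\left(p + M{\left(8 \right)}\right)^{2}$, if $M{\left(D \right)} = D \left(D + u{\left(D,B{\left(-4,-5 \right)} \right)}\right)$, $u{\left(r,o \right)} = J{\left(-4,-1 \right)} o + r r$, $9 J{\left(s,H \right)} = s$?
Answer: $287296$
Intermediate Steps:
$J{\left(s,H \right)} = \frac{s}{9}$
$B{\left(d,N \right)} = 0$ ($B{\left(d,N \right)} = -1 + 1 = 0$)
$p = -40$ ($p = - \frac{9}{8} + \frac{1}{8} \left(-311\right) = - \frac{9}{8} - \frac{311}{8} = -40$)
$u{\left(r,o \right)} = r^{2} - \frac{4 o}{9}$ ($u{\left(r,o \right)} = \frac{1}{9} \left(-4\right) o + r r = - \frac{4 o}{9} + r^{2} = r^{2} - \frac{4 o}{9}$)
$M{\left(D \right)} = D \left(D + D^{2}\right)$ ($M{\left(D \right)} = D \left(D + \left(D^{2} - 0\right)\right) = D \left(D + \left(D^{2} + 0\right)\right) = D \left(D + D^{2}\right)$)
$\left(p + M{\left(8 \right)}\right)^{2} = \left(-40 + 8^{2} \left(1 + 8\right)\right)^{2} = \left(-40 + 64 \cdot 9\right)^{2} = \left(-40 + 576\right)^{2} = 536^{2} = 287296$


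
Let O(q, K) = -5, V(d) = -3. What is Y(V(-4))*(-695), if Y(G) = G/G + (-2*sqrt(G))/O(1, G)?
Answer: -695 - 278*I*sqrt(3) ≈ -695.0 - 481.51*I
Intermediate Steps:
Y(G) = 1 + 2*sqrt(G)/5 (Y(G) = G/G - 2*sqrt(G)/(-5) = 1 - 2*sqrt(G)*(-1/5) = 1 + 2*sqrt(G)/5)
Y(V(-4))*(-695) = (1 + 2*sqrt(-3)/5)*(-695) = (1 + 2*(I*sqrt(3))/5)*(-695) = (1 + 2*I*sqrt(3)/5)*(-695) = -695 - 278*I*sqrt(3)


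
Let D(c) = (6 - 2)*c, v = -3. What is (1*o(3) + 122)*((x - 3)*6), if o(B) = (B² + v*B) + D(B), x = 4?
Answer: 804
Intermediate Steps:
D(c) = 4*c
o(B) = B + B² (o(B) = (B² - 3*B) + 4*B = B + B²)
(1*o(3) + 122)*((x - 3)*6) = (1*(3*(1 + 3)) + 122)*((4 - 3)*6) = (1*(3*4) + 122)*(1*6) = (1*12 + 122)*6 = (12 + 122)*6 = 134*6 = 804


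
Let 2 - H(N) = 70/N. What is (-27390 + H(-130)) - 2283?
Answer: -385716/13 ≈ -29670.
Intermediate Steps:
H(N) = 2 - 70/N
(-27390 + H(-130)) - 2283 = (-27390 + (2 - 70/(-130))) - 2283 = (-27390 + (2 - 70*(-1/130))) - 2283 = (-27390 + (2 + 7/13)) - 2283 = (-27390 + 33/13) - 2283 = -356037/13 - 2283 = -385716/13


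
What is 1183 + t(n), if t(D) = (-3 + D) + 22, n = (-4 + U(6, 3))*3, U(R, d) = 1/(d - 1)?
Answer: 2383/2 ≈ 1191.5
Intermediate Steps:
U(R, d) = 1/(-1 + d)
n = -21/2 (n = (-4 + 1/(-1 + 3))*3 = (-4 + 1/2)*3 = (-4 + ½)*3 = -7/2*3 = -21/2 ≈ -10.500)
t(D) = 19 + D
1183 + t(n) = 1183 + (19 - 21/2) = 1183 + 17/2 = 2383/2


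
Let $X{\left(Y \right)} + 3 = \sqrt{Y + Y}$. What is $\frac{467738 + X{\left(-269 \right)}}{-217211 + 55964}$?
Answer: $- \frac{467735}{161247} - \frac{i \sqrt{538}}{161247} \approx -2.9007 - 0.00014385 i$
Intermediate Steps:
$X{\left(Y \right)} = -3 + \sqrt{2} \sqrt{Y}$ ($X{\left(Y \right)} = -3 + \sqrt{Y + Y} = -3 + \sqrt{2 Y} = -3 + \sqrt{2} \sqrt{Y}$)
$\frac{467738 + X{\left(-269 \right)}}{-217211 + 55964} = \frac{467738 - \left(3 - \sqrt{2} \sqrt{-269}\right)}{-217211 + 55964} = \frac{467738 - \left(3 - \sqrt{2} i \sqrt{269}\right)}{-161247} = \left(467738 - \left(3 - i \sqrt{538}\right)\right) \left(- \frac{1}{161247}\right) = \left(467735 + i \sqrt{538}\right) \left(- \frac{1}{161247}\right) = - \frac{467735}{161247} - \frac{i \sqrt{538}}{161247}$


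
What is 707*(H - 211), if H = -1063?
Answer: -900718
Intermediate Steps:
707*(H - 211) = 707*(-1063 - 211) = 707*(-1274) = -900718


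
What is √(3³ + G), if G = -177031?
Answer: 2*I*√44251 ≈ 420.72*I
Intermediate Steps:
√(3³ + G) = √(3³ - 177031) = √(27 - 177031) = √(-177004) = 2*I*√44251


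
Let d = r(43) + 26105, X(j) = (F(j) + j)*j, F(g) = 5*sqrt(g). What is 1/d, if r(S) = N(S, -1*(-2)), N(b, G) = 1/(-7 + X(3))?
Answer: 17516453/457266953354 - 15*sqrt(3)/457266953354 ≈ 3.8307e-5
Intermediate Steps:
X(j) = j*(j + 5*sqrt(j)) (X(j) = (5*sqrt(j) + j)*j = (j + 5*sqrt(j))*j = j*(j + 5*sqrt(j)))
N(b, G) = 1/(2 + 15*sqrt(3)) (N(b, G) = 1/(-7 + 3*(3 + 5*sqrt(3))) = 1/(-7 + (9 + 15*sqrt(3))) = 1/(2 + 15*sqrt(3)))
r(S) = -2/671 + 15*sqrt(3)/671
d = 17516453/671 + 15*sqrt(3)/671 (d = (-2/671 + 15*sqrt(3)/671) + 26105 = 17516453/671 + 15*sqrt(3)/671 ≈ 26105.)
1/d = 1/(17516453/671 + 15*sqrt(3)/671)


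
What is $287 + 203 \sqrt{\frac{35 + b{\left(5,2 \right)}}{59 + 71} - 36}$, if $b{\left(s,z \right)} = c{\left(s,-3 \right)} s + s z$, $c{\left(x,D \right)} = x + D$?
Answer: $287 + \frac{1015 i \sqrt{962}}{26} \approx 287.0 + 1210.8 i$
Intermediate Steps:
$c{\left(x,D \right)} = D + x$
$b{\left(s,z \right)} = s z + s \left(-3 + s\right)$ ($b{\left(s,z \right)} = \left(-3 + s\right) s + s z = s \left(-3 + s\right) + s z = s z + s \left(-3 + s\right)$)
$287 + 203 \sqrt{\frac{35 + b{\left(5,2 \right)}}{59 + 71} - 36} = 287 + 203 \sqrt{\frac{35 + 5 \left(-3 + 5 + 2\right)}{59 + 71} - 36} = 287 + 203 \sqrt{\frac{35 + 5 \cdot 4}{130} - 36} = 287 + 203 \sqrt{\left(35 + 20\right) \frac{1}{130} - 36} = 287 + 203 \sqrt{55 \cdot \frac{1}{130} - 36} = 287 + 203 \sqrt{\frac{11}{26} - 36} = 287 + 203 \sqrt{- \frac{925}{26}} = 287 + 203 \frac{5 i \sqrt{962}}{26} = 287 + \frac{1015 i \sqrt{962}}{26}$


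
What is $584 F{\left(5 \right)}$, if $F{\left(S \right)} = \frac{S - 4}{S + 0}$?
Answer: $\frac{584}{5} \approx 116.8$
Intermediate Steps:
$F{\left(S \right)} = \frac{-4 + S}{S}$
$584 F{\left(5 \right)} = 584 \frac{-4 + 5}{5} = 584 \cdot \frac{1}{5} \cdot 1 = 584 \cdot \frac{1}{5} = \frac{584}{5}$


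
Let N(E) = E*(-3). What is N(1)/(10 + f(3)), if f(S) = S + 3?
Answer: -3/16 ≈ -0.18750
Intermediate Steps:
f(S) = 3 + S
N(E) = -3*E
N(1)/(10 + f(3)) = (-3*1)/(10 + (3 + 3)) = -3/(10 + 6) = -3/16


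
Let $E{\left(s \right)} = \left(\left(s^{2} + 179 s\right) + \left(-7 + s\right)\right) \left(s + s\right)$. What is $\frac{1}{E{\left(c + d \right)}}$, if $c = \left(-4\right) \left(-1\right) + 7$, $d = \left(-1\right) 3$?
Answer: $\frac{1}{23952} \approx 4.175 \cdot 10^{-5}$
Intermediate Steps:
$d = -3$
$c = 11$ ($c = 4 + 7 = 11$)
$E{\left(s \right)} = 2 s \left(-7 + s^{2} + 180 s\right)$ ($E{\left(s \right)} = \left(-7 + s^{2} + 180 s\right) 2 s = 2 s \left(-7 + s^{2} + 180 s\right)$)
$\frac{1}{E{\left(c + d \right)}} = \frac{1}{2 \left(11 - 3\right) \left(-7 + \left(11 - 3\right)^{2} + 180 \left(11 - 3\right)\right)} = \frac{1}{2 \cdot 8 \left(-7 + 8^{2} + 180 \cdot 8\right)} = \frac{1}{2 \cdot 8 \left(-7 + 64 + 1440\right)} = \frac{1}{2 \cdot 8 \cdot 1497} = \frac{1}{23952}$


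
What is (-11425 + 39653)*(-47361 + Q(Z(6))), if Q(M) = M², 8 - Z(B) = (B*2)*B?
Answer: -1221284420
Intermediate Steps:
Z(B) = 8 - 2*B² (Z(B) = 8 - B*2*B = 8 - 2*B*B = 8 - 2*B²)
(-11425 + 39653)*(-47361 + Q(Z(6))) = (-11425 + 39653)*(-47361 + (8 - 2*6²)²) = 28228*(-47361 + (8 - 2*36)²) = 28228*(-47361 + (8 - 72)²) = 28228*(-47361 + (-64)²) = 28228*(-47361 + 4096) = 28228*(-43265) = -1221284420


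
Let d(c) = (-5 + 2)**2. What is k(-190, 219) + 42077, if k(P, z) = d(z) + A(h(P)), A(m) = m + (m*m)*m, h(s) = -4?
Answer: 42018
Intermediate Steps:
d(c) = 9 (d(c) = (-3)**2 = 9)
A(m) = m + m**3 (A(m) = m + m**2*m = m + m**3)
k(P, z) = -59 (k(P, z) = 9 + (-4 + (-4)**3) = 9 + (-4 - 64) = 9 - 68 = -59)
k(-190, 219) + 42077 = -59 + 42077 = 42018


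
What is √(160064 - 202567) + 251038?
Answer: 251038 + I*√42503 ≈ 2.5104e+5 + 206.16*I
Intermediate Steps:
√(160064 - 202567) + 251038 = √(-42503) + 251038 = I*√42503 + 251038 = 251038 + I*√42503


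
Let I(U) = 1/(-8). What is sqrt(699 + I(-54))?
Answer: sqrt(11182)/4 ≈ 26.436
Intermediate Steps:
I(U) = -1/8
sqrt(699 + I(-54)) = sqrt(699 - 1/8) = sqrt(5591/8) = sqrt(11182)/4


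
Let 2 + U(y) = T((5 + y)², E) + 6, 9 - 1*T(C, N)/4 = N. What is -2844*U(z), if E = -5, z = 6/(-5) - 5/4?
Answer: -170640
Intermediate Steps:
z = -49/20 (z = 6*(-⅕) - 5*¼ = -6/5 - 5/4 = -49/20 ≈ -2.4500)
T(C, N) = 36 - 4*N
U(y) = 60 (U(y) = -2 + ((36 - 4*(-5)) + 6) = -2 + ((36 + 20) + 6) = -2 + (56 + 6) = -2 + 62 = 60)
-2844*U(z) = -2844*60 = -170640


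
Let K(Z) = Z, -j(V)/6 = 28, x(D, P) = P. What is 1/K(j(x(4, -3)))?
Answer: -1/168 ≈ -0.0059524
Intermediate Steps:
j(V) = -168 (j(V) = -6*28 = -168)
1/K(j(x(4, -3))) = 1/(-168) = -1/168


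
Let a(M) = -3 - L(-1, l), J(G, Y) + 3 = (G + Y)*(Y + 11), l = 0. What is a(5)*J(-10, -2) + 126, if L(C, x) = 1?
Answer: 570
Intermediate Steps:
J(G, Y) = -3 + (11 + Y)*(G + Y) (J(G, Y) = -3 + (G + Y)*(Y + 11) = -3 + (G + Y)*(11 + Y) = -3 + (11 + Y)*(G + Y))
a(M) = -4 (a(M) = -3 - 1*1 = -3 - 1 = -4)
a(5)*J(-10, -2) + 126 = -4*(-3 + (-2)**2 + 11*(-10) + 11*(-2) - 10*(-2)) + 126 = -4*(-3 + 4 - 110 - 22 + 20) + 126 = -4*(-111) + 126 = 444 + 126 = 570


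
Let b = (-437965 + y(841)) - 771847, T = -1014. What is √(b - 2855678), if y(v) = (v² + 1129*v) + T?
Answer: I*√2409734 ≈ 1552.3*I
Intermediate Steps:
y(v) = -1014 + v² + 1129*v (y(v) = (v² + 1129*v) - 1014 = -1014 + v² + 1129*v)
b = 445944 (b = (-437965 + (-1014 + 841² + 1129*841)) - 771847 = (-437965 + (-1014 + 707281 + 949489)) - 771847 = (-437965 + 1655756) - 771847 = 1217791 - 771847 = 445944)
√(b - 2855678) = √(445944 - 2855678) = √(-2409734) = I*√2409734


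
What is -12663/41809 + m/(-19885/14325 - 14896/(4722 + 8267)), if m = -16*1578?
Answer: 39281123235375261/3944022456037 ≈ 9959.7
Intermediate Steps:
m = -25248
-12663/41809 + m/(-19885/14325 - 14896/(4722 + 8267)) = -12663/41809 - 25248/(-19885/14325 - 14896/(4722 + 8267)) = -12663*1/41809 - 25248/(-19885*1/14325 - 14896/12989) = -12663/41809 - 25248/(-3977/2865 - 14896*1/12989) = -12663/41809 - 25248/(-3977/2865 - 14896/12989) = -12663/41809 - 25248/(-94334293/37213485) = -12663/41809 - 25248*(-37213485/94334293) = -12663/41809 + 939566069280/94334293 = 39281123235375261/3944022456037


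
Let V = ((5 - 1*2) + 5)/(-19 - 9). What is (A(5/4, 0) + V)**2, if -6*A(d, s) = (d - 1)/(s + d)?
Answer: 4489/44100 ≈ 0.10179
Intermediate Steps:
A(d, s) = -(-1 + d)/(6*(d + s)) (A(d, s) = -(d - 1)/(6*(s + d)) = -(-1 + d)/(6*(d + s)))
V = -2/7 (V = ((5 - 2) + 5)/(-28) = (3 + 5)*(-1/28) = 8*(-1/28) = -2/7 ≈ -0.28571)
(A(5/4, 0) + V)**2 = ((1 - 5/4)/(6*(5/4 + 0)) - 2/7)**2 = ((1 - 5/4)/(6*(5*(1/4) + 0)) - 2/7)**2 = ((1 - 1*5/4)/(6*(5/4 + 0)) - 2/7)**2 = ((1 - 5/4)/(6*(5/4)) - 2/7)**2 = ((1/6)*(4/5)*(-1/4) - 2/7)**2 = (-1/30 - 2/7)**2 = (-67/210)**2 = 4489/44100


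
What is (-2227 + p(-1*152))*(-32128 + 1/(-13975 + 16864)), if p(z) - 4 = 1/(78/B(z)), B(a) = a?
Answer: 8054078178443/112671 ≈ 7.1483e+7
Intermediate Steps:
p(z) = 4 + z/78 (p(z) = 4 + 1/(78/z) = 4 + z/78)
(-2227 + p(-1*152))*(-32128 + 1/(-13975 + 16864)) = (-2227 + (4 + (-1*152)/78))*(-32128 + 1/(-13975 + 16864)) = (-2227 + (4 + (1/78)*(-152)))*(-32128 + 1/2889) = (-2227 + (4 - 76/39))*(-32128 + 1/2889) = (-2227 + 80/39)*(-92817791/2889) = -86773/39*(-92817791/2889) = 8054078178443/112671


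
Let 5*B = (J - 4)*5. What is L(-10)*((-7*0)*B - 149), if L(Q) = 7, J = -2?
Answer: -1043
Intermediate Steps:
B = -6 (B = ((-2 - 4)*5)/5 = (-6*5)/5 = (1/5)*(-30) = -6)
L(-10)*((-7*0)*B - 149) = 7*(-7*0*(-6) - 149) = 7*(0*(-6) - 149) = 7*(0 - 149) = 7*(-149) = -1043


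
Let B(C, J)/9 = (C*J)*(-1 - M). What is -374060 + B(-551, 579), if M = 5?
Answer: 16853506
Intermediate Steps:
B(C, J) = -54*C*J (B(C, J) = 9*((C*J)*(-1 - 1*5)) = 9*((C*J)*(-1 - 5)) = 9*((C*J)*(-6)) = 9*(-6*C*J) = -54*C*J)
-374060 + B(-551, 579) = -374060 - 54*(-551)*579 = -374060 + 17227566 = 16853506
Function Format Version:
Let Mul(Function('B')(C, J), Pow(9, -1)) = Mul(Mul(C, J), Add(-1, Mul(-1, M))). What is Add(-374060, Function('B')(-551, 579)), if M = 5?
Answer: 16853506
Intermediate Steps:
Function('B')(C, J) = Mul(-54, C, J) (Function('B')(C, J) = Mul(9, Mul(Mul(C, J), Add(-1, Mul(-1, 5)))) = Mul(9, Mul(Mul(C, J), Add(-1, -5))) = Mul(9, Mul(Mul(C, J), -6)) = Mul(9, Mul(-6, C, J)) = Mul(-54, C, J))
Add(-374060, Function('B')(-551, 579)) = Add(-374060, Mul(-54, -551, 579)) = Add(-374060, 17227566) = 16853506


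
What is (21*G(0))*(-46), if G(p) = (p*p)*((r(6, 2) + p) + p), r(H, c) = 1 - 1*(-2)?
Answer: 0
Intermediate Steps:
r(H, c) = 3 (r(H, c) = 1 + 2 = 3)
G(p) = p²*(3 + 2*p) (G(p) = (p*p)*((3 + p) + p) = p²*(3 + 2*p))
(21*G(0))*(-46) = (21*(0²*(3 + 2*0)))*(-46) = (21*(0*(3 + 0)))*(-46) = (21*(0*3))*(-46) = (21*0)*(-46) = 0*(-46) = 0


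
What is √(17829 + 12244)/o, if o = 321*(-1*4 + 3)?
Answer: -√30073/321 ≈ -0.54024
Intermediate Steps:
o = -321 (o = 321*(-4 + 3) = 321*(-1) = -321)
√(17829 + 12244)/o = √(17829 + 12244)/(-321) = √30073*(-1/321) = -√30073/321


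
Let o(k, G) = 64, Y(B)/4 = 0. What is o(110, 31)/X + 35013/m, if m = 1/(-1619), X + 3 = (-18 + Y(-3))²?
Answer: -18196221023/321 ≈ -5.6686e+7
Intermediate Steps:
Y(B) = 0 (Y(B) = 4*0 = 0)
X = 321 (X = -3 + (-18 + 0)² = -3 + (-18)² = -3 + 324 = 321)
m = -1/1619 ≈ -0.00061767
o(110, 31)/X + 35013/m = 64/321 + 35013/(-1/1619) = 64*(1/321) + 35013*(-1619) = 64/321 - 56686047 = -18196221023/321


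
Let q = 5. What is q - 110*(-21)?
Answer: 2315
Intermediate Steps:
q - 110*(-21) = 5 - 110*(-21) = 5 + 2310 = 2315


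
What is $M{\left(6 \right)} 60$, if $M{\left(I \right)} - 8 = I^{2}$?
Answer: $2640$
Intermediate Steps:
$M{\left(I \right)} = 8 + I^{2}$
$M{\left(6 \right)} 60 = \left(8 + 6^{2}\right) 60 = \left(8 + 36\right) 60 = 44 \cdot 60 = 2640$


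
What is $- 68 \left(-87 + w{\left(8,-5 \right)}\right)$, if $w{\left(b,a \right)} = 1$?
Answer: $5848$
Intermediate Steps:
$- 68 \left(-87 + w{\left(8,-5 \right)}\right) = - 68 \left(-87 + 1\right) = \left(-68\right) \left(-86\right) = 5848$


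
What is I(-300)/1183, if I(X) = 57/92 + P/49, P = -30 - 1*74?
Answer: -6775/5332964 ≈ -0.0012704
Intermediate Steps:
P = -104 (P = -30 - 74 = -104)
I(X) = -6775/4508 (I(X) = 57/92 - 104/49 = -6775/4508)
I(-300)/1183 = -6775/4508/1183 = -6775/4508*1/1183 = -6775/5332964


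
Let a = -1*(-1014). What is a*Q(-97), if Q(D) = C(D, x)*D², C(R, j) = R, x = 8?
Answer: -925450422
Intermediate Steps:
a = 1014
Q(D) = D³ (Q(D) = D*D² = D³)
a*Q(-97) = 1014*(-97)³ = 1014*(-912673) = -925450422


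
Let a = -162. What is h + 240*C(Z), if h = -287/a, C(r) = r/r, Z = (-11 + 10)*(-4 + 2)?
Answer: 39167/162 ≈ 241.77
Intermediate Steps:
Z = 2 (Z = -1*(-2) = 2)
C(r) = 1
h = 287/162 (h = -287/(-162) = -287*(-1/162) = 287/162 ≈ 1.7716)
h + 240*C(Z) = 287/162 + 240*1 = 287/162 + 240 = 39167/162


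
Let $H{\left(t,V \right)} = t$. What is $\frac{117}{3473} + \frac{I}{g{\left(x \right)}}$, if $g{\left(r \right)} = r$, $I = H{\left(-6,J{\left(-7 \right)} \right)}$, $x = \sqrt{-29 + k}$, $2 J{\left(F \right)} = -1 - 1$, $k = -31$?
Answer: $\frac{117}{3473} + \frac{i \sqrt{15}}{5} \approx 0.033688 + 0.7746 i$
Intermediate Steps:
$J{\left(F \right)} = -1$ ($J{\left(F \right)} = \frac{-1 - 1}{2} = \frac{1}{2} \left(-2\right) = -1$)
$x = 2 i \sqrt{15}$ ($x = \sqrt{-29 - 31} = \sqrt{-60} = 2 i \sqrt{15} \approx 7.746 i$)
$I = -6$
$\frac{117}{3473} + \frac{I}{g{\left(x \right)}} = \frac{117}{3473} - \frac{6}{2 i \sqrt{15}} = 117 \cdot \frac{1}{3473} - 6 \left(- \frac{i \sqrt{15}}{30}\right) = \frac{117}{3473} + \frac{i \sqrt{15}}{5}$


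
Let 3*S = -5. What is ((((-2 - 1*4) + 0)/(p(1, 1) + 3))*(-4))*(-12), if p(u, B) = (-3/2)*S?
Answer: -576/11 ≈ -52.364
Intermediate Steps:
S = -5/3 (S = (⅓)*(-5) = -5/3 ≈ -1.6667)
p(u, B) = 5/2 (p(u, B) = (-3/2)*(-5/3) = ((½)*(-3))*(-5/3) = -3/2*(-5/3) = 5/2)
((((-2 - 1*4) + 0)/(p(1, 1) + 3))*(-4))*(-12) = ((((-2 - 1*4) + 0)/(5/2 + 3))*(-4))*(-12) = ((((-2 - 4) + 0)/(11/2))*(-4))*(-12) = (((-6 + 0)*(2/11))*(-4))*(-12) = (-6*2/11*(-4))*(-12) = -12/11*(-4)*(-12) = (48/11)*(-12) = -576/11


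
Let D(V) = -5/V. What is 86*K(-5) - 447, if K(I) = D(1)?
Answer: -877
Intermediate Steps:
K(I) = -5 (K(I) = -5/1 = -5*1 = -5)
86*K(-5) - 447 = 86*(-5) - 447 = -430 - 447 = -877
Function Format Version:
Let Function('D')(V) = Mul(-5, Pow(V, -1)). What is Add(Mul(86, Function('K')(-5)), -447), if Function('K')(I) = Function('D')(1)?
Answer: -877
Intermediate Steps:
Function('K')(I) = -5 (Function('K')(I) = Mul(-5, Pow(1, -1)) = Mul(-5, 1) = -5)
Add(Mul(86, Function('K')(-5)), -447) = Add(Mul(86, -5), -447) = Add(-430, -447) = -877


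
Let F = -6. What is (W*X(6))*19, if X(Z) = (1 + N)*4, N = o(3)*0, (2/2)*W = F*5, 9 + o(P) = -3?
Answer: -2280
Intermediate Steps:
o(P) = -12 (o(P) = -9 - 3 = -12)
W = -30 (W = -6*5 = -30)
N = 0 (N = -12*0 = 0)
X(Z) = 4 (X(Z) = (1 + 0)*4 = 1*4 = 4)
(W*X(6))*19 = -30*4*19 = -120*19 = -2280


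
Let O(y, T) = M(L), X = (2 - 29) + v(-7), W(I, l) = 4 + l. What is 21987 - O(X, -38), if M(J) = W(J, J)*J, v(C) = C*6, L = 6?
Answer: 21927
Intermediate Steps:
v(C) = 6*C
M(J) = J*(4 + J) (M(J) = (4 + J)*J = J*(4 + J))
X = -69 (X = (2 - 29) + 6*(-7) = -27 - 42 = -69)
O(y, T) = 60 (O(y, T) = 6*(4 + 6) = 6*10 = 60)
21987 - O(X, -38) = 21987 - 1*60 = 21987 - 60 = 21927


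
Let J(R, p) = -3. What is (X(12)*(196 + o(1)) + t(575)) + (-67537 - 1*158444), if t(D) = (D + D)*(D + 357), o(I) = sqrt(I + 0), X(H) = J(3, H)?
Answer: 845228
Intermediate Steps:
X(H) = -3
o(I) = sqrt(I)
t(D) = 2*D*(357 + D) (t(D) = (2*D)*(357 + D) = 2*D*(357 + D))
(X(12)*(196 + o(1)) + t(575)) + (-67537 - 1*158444) = (-3*(196 + sqrt(1)) + 2*575*(357 + 575)) + (-67537 - 1*158444) = (-3*(196 + 1) + 2*575*932) + (-67537 - 158444) = (-3*197 + 1071800) - 225981 = (-591 + 1071800) - 225981 = 1071209 - 225981 = 845228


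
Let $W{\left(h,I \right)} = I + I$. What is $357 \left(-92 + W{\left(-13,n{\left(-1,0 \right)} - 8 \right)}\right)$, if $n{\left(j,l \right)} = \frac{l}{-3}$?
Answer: $-38556$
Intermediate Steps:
$n{\left(j,l \right)} = - \frac{l}{3}$ ($n{\left(j,l \right)} = l \left(- \frac{1}{3}\right) = - \frac{l}{3}$)
$W{\left(h,I \right)} = 2 I$
$357 \left(-92 + W{\left(-13,n{\left(-1,0 \right)} - 8 \right)}\right) = 357 \left(-92 + 2 \left(\left(- \frac{1}{3}\right) 0 - 8\right)\right) = 357 \left(-92 + 2 \left(0 - 8\right)\right) = 357 \left(-92 + 2 \left(-8\right)\right) = 357 \left(-92 - 16\right) = 357 \left(-108\right) = -38556$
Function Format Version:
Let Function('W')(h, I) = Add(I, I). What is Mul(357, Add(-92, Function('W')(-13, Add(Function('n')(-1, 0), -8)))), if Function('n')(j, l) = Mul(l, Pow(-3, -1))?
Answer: -38556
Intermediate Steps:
Function('n')(j, l) = Mul(Rational(-1, 3), l) (Function('n')(j, l) = Mul(l, Rational(-1, 3)) = Mul(Rational(-1, 3), l))
Function('W')(h, I) = Mul(2, I)
Mul(357, Add(-92, Function('W')(-13, Add(Function('n')(-1, 0), -8)))) = Mul(357, Add(-92, Mul(2, Add(Mul(Rational(-1, 3), 0), -8)))) = Mul(357, Add(-92, Mul(2, Add(0, -8)))) = Mul(357, Add(-92, Mul(2, -8))) = Mul(357, Add(-92, -16)) = Mul(357, -108) = -38556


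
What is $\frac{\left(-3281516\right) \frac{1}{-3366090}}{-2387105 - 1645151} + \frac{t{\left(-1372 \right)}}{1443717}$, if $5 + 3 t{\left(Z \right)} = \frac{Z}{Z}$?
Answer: $- \frac{90614401721}{77759838523635840} \approx -1.1653 \cdot 10^{-6}$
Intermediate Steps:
$t{\left(Z \right)} = - \frac{4}{3}$ ($t{\left(Z \right)} = - \frac{5}{3} + \frac{Z \frac{1}{Z}}{3} = - \frac{5}{3} + \frac{1}{3} \cdot 1 = - \frac{5}{3} + \frac{1}{3} = - \frac{4}{3}$)
$\frac{\left(-3281516\right) \frac{1}{-3366090}}{-2387105 - 1645151} + \frac{t{\left(-1372 \right)}}{1443717} = \frac{\left(-3281516\right) \frac{1}{-3366090}}{-2387105 - 1645151} - \frac{4}{3 \cdot 1443717} = \frac{\left(-3281516\right) \left(- \frac{1}{3366090}\right)}{-4032256} - \frac{4}{4331151} = \frac{234394}{240435} \left(- \frac{1}{4032256}\right) - \frac{4}{4331151} = - \frac{117197}{484747735680} - \frac{4}{4331151} = - \frac{90614401721}{77759838523635840}$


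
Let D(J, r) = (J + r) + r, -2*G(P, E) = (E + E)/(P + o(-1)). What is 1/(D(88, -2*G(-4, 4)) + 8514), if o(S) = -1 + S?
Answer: 3/25798 ≈ 0.00011629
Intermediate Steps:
G(P, E) = -E/(-2 + P) (G(P, E) = -(E + E)/(2*(P + (-1 - 1))) = -2*E/(2*(P - 2)) = -2*E/(2*(-2 + P)) = -E/(-2 + P))
D(J, r) = J + 2*r
1/(D(88, -2*G(-4, 4)) + 8514) = 1/((88 + 2*(-(-2)*4/(-2 - 4))) + 8514) = 1/((88 + 2*(-(-2)*4/(-6))) + 8514) = 1/((88 + 2*(-(-2)*4*(-1)/6)) + 8514) = 1/((88 + 2*(-2*⅔)) + 8514) = 1/((88 + 2*(-4/3)) + 8514) = 1/((88 - 8/3) + 8514) = 1/(256/3 + 8514) = 1/(25798/3) = 3/25798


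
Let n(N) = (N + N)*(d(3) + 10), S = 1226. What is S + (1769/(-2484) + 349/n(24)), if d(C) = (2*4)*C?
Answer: 414003883/337824 ≈ 1225.5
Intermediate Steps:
d(C) = 8*C
n(N) = 68*N (n(N) = (N + N)*(8*3 + 10) = (2*N)*(24 + 10) = (2*N)*34 = 68*N)
S + (1769/(-2484) + 349/n(24)) = 1226 + (1769/(-2484) + 349/((68*24))) = 1226 + (1769*(-1/2484) + 349/1632) = 1226 + (-1769/2484 + 349*(1/1632)) = 1226 + (-1769/2484 + 349/1632) = 1226 - 168341/337824 = 414003883/337824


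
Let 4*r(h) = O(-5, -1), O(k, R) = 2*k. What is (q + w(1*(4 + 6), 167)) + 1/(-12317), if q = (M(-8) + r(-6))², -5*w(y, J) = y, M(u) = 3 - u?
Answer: 3461073/49268 ≈ 70.250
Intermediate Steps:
w(y, J) = -y/5
r(h) = -5/2 (r(h) = (2*(-5))/4 = (¼)*(-10) = -5/2)
q = 289/4 (q = ((3 - 1*(-8)) - 5/2)² = ((3 + 8) - 5/2)² = (11 - 5/2)² = (17/2)² = 289/4 ≈ 72.250)
(q + w(1*(4 + 6), 167)) + 1/(-12317) = (289/4 - (4 + 6)/5) + 1/(-12317) = (289/4 - 10/5) - 1/12317 = (289/4 - ⅕*10) - 1/12317 = (289/4 - 2) - 1/12317 = 281/4 - 1/12317 = 3461073/49268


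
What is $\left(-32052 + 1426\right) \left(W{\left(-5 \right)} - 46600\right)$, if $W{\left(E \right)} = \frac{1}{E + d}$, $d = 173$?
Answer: $\frac{119882399087}{84} \approx 1.4272 \cdot 10^{9}$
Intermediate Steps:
$W{\left(E \right)} = \frac{1}{173 + E}$ ($W{\left(E \right)} = \frac{1}{E + 173} = \frac{1}{173 + E}$)
$\left(-32052 + 1426\right) \left(W{\left(-5 \right)} - 46600\right) = \left(-32052 + 1426\right) \left(\frac{1}{173 - 5} - 46600\right) = - 30626 \left(\frac{1}{168} - 46600\right) = \left(-30626\right) \left(- \frac{7828799}{168}\right) = \frac{119882399087}{84}$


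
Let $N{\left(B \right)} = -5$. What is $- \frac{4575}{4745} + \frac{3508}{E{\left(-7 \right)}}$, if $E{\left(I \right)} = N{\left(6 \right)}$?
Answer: $- \frac{3333667}{4745} \approx -702.56$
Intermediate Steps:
$E{\left(I \right)} = -5$
$- \frac{4575}{4745} + \frac{3508}{E{\left(-7 \right)}} = - \frac{4575}{4745} + \frac{3508}{-5} = \left(-4575\right) \frac{1}{4745} + 3508 \left(- \frac{1}{5}\right) = - \frac{915}{949} - \frac{3508}{5} = - \frac{3333667}{4745}$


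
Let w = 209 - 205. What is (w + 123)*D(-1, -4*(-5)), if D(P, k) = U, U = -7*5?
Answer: -4445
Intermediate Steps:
w = 4
U = -35
D(P, k) = -35
(w + 123)*D(-1, -4*(-5)) = (4 + 123)*(-35) = 127*(-35) = -4445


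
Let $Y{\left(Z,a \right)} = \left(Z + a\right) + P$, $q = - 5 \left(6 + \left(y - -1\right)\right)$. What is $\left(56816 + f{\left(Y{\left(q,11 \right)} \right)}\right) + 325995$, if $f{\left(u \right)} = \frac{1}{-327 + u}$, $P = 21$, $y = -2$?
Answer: $\frac{122499519}{320} \approx 3.8281 \cdot 10^{5}$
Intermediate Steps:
$q = -25$ ($q = - 5 \left(6 - 1\right) = \left(-5\right) 5 = -25$)
$Y{\left(Z,a \right)} = 21 + Z + a$ ($Y{\left(Z,a \right)} = \left(Z + a\right) + 21 = 21 + Z + a$)
$\left(56816 + f{\left(Y{\left(q,11 \right)} \right)}\right) + 325995 = \left(56816 + \frac{1}{-327 + \left(21 - 25 + 11\right)}\right) + 325995 = \left(56816 + \frac{1}{-327 + 7}\right) + 325995 = \left(56816 + \frac{1}{-320}\right) + 325995 = \left(56816 - \frac{1}{320}\right) + 325995 = \frac{18181119}{320} + 325995 = \frac{122499519}{320}$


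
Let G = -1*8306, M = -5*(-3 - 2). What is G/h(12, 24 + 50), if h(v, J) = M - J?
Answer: 8306/49 ≈ 169.51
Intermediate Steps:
M = 25 (M = -5*(-5) = 25)
G = -8306
h(v, J) = 25 - J
G/h(12, 24 + 50) = -8306/(25 - (24 + 50)) = -8306/(25 - 1*74) = -8306/(25 - 74) = -8306/(-49) = -8306*(-1/49) = 8306/49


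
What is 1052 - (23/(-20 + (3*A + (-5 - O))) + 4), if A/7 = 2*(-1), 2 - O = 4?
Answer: 68143/65 ≈ 1048.4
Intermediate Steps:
O = -2 (O = 2 - 1*4 = 2 - 4 = -2)
A = -14 (A = 7*(2*(-1)) = 7*(-2) = -14)
1052 - (23/(-20 + (3*A + (-5 - O))) + 4) = 1052 - (23/(-20 + (3*(-14) + (-5 - 1*(-2)))) + 4) = 1052 - (23/(-20 + (-42 + (-5 + 2))) + 4) = 1052 - (23/(-20 + (-42 - 3)) + 4) = 1052 - (23/(-20 - 45) + 4) = 1052 - (23/(-65) + 4) = 1052 - (-1/65*23 + 4) = 1052 - (-23/65 + 4) = 1052 - 1*237/65 = 1052 - 237/65 = 68143/65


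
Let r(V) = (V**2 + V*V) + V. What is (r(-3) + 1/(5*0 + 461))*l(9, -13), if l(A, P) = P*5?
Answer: -449540/461 ≈ -975.14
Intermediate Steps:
r(V) = V + 2*V**2 (r(V) = (V**2 + V**2) + V = 2*V**2 + V = V + 2*V**2)
l(A, P) = 5*P
(r(-3) + 1/(5*0 + 461))*l(9, -13) = (-3*(1 + 2*(-3)) + 1/(5*0 + 461))*(5*(-13)) = (-3*(1 - 6) + 1/(0 + 461))*(-65) = (-3*(-5) + 1/461)*(-65) = (15 + 1/461)*(-65) = (6916/461)*(-65) = -449540/461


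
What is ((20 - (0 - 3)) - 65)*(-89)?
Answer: 3738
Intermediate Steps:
((20 - (0 - 3)) - 65)*(-89) = ((20 - 1*(-3)) - 65)*(-89) = ((20 + 3) - 65)*(-89) = (23 - 65)*(-89) = -42*(-89) = 3738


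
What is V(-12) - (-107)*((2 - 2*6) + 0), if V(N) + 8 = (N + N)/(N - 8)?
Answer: -5384/5 ≈ -1076.8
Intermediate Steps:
V(N) = -8 + 2*N/(-8 + N) (V(N) = -8 + (N + N)/(N - 8) = -8 + (2*N)/(-8 + N) = -8 + 2*N/(-8 + N))
V(-12) - (-107)*((2 - 2*6) + 0) = 2*(32 - 3*(-12))/(-8 - 12) - (-107)*((2 - 2*6) + 0) = 2*(32 + 36)/(-20) - (-107)*((2 - 12) + 0) = 2*(-1/20)*68 - (-107)*(-10 + 0) = -34/5 - (-107)*(-10) = -34/5 - 107*10 = -34/5 - 1070 = -5384/5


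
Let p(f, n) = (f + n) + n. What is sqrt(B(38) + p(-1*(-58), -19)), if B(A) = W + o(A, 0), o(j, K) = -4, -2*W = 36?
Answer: I*sqrt(2) ≈ 1.4142*I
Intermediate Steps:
W = -18 (W = -1/2*36 = -18)
B(A) = -22 (B(A) = -18 - 4 = -22)
p(f, n) = f + 2*n
sqrt(B(38) + p(-1*(-58), -19)) = sqrt(-22 + (-1*(-58) + 2*(-19))) = sqrt(-22 + (58 - 38)) = sqrt(-22 + 20) = sqrt(-2) = I*sqrt(2)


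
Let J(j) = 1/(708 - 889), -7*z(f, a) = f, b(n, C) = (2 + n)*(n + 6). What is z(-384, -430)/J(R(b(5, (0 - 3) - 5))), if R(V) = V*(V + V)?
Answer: -69504/7 ≈ -9929.1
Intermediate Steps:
b(n, C) = (2 + n)*(6 + n)
z(f, a) = -f/7
R(V) = 2*V**2 (R(V) = V*(2*V) = 2*V**2)
J(j) = -1/181 (J(j) = 1/(-181) = -1/181)
z(-384, -430)/J(R(b(5, (0 - 3) - 5))) = (-1/7*(-384))/(-1/181) = (384/7)*(-181) = -69504/7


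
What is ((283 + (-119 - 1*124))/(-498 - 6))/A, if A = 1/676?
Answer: -3380/63 ≈ -53.651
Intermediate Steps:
A = 1/676 ≈ 0.0014793
((283 + (-119 - 1*124))/(-498 - 6))/A = ((283 + (-119 - 1*124))/(-498 - 6))/(1/676) = ((283 + (-119 - 124))/(-504))*676 = ((283 - 243)*(-1/504))*676 = (40*(-1/504))*676 = -5/63*676 = -3380/63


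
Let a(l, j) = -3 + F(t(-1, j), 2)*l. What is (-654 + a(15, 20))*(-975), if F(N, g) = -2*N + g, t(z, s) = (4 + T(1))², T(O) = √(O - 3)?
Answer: 1020825 + 234000*I*√2 ≈ 1.0208e+6 + 3.3093e+5*I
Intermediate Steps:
T(O) = √(-3 + O)
t(z, s) = (4 + I*√2)² (t(z, s) = (4 + √(-3 + 1))² = (4 + √(-2))² = (4 + I*√2)²)
F(N, g) = g - 2*N
a(l, j) = -3 + l*(2 - 2*(4 + I*√2)²) (a(l, j) = -3 + (2 - 2*(4 + I*√2)²)*l = -3 + l*(2 - 2*(4 + I*√2)²))
(-654 + a(15, 20))*(-975) = (-654 + (-3 + 2*15*(1 - (4 + I*√2)²)))*(-975) = (-654 + (-3 + (30 - 30*(4 + I*√2)²)))*(-975) = (-654 + (27 - 30*(4 + I*√2)²))*(-975) = (-627 - 30*(4 + I*√2)²)*(-975) = 611325 + 29250*(4 + I*√2)²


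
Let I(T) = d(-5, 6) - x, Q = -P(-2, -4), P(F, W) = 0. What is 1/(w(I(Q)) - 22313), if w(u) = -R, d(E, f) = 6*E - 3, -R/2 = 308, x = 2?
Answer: -1/21697 ≈ -4.6089e-5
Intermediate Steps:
R = -616 (R = -2*308 = -616)
d(E, f) = -3 + 6*E
Q = 0 (Q = -1*0 = 0)
I(T) = -35 (I(T) = (-3 + 6*(-5)) - 1*2 = (-3 - 30) - 2 = -33 - 2 = -35)
w(u) = 616 (w(u) = -1*(-616) = 616)
1/(w(I(Q)) - 22313) = 1/(616 - 22313) = 1/(-21697) = -1/21697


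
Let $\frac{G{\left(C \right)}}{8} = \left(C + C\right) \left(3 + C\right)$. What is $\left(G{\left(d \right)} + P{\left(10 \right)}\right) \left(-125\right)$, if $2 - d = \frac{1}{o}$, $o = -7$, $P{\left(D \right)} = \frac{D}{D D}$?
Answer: $- \frac{2161225}{98} \approx -22053.0$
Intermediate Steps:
$P{\left(D \right)} = \frac{1}{D}$ ($P{\left(D \right)} = \frac{D}{D^{2}} = \frac{1}{D}$)
$d = \frac{15}{7}$ ($d = 2 - \frac{1}{-7} = 2 - - \frac{1}{7} = 2 + \frac{1}{7} = \frac{15}{7} \approx 2.1429$)
$G{\left(C \right)} = 16 C \left(3 + C\right)$ ($G{\left(C \right)} = 8 \left(C + C\right) \left(3 + C\right) = 8 \cdot 2 C \left(3 + C\right) = 16 C \left(3 + C\right)$)
$\left(G{\left(d \right)} + P{\left(10 \right)}\right) \left(-125\right) = \left(16 \cdot \frac{15}{7} \left(3 + \frac{15}{7}\right) + \frac{1}{10}\right) \left(-125\right) = \left(16 \cdot \frac{15}{7} \cdot \frac{36}{7} + \frac{1}{10}\right) \left(-125\right) = \left(\frac{8640}{49} + \frac{1}{10}\right) \left(-125\right) = \frac{86449}{490} \left(-125\right) = - \frac{2161225}{98}$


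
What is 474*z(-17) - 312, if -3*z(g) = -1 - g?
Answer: -2840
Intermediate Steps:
z(g) = 1/3 + g/3 (z(g) = -(-1 - g)/3 = 1/3 + g/3)
474*z(-17) - 312 = 474*(1/3 + (1/3)*(-17)) - 312 = 474*(1/3 - 17/3) - 312 = 474*(-16/3) - 312 = -2528 - 312 = -2840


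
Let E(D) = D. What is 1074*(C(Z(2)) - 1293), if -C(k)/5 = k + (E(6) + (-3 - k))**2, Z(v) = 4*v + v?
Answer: -1705512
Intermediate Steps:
Z(v) = 5*v
C(k) = -5*k - 5*(3 - k)**2 (C(k) = -5*(k + (6 + (-3 - k))**2) = -5*(k + (3 - k)**2) = -5*k - 5*(3 - k)**2)
1074*(C(Z(2)) - 1293) = 1074*((-25*2 - 5*(-3 + 5*2)**2) - 1293) = 1074*((-5*10 - 5*(-3 + 10)**2) - 1293) = 1074*((-50 - 5*7**2) - 1293) = 1074*((-50 - 5*49) - 1293) = 1074*((-50 - 245) - 1293) = 1074*(-295 - 1293) = 1074*(-1588) = -1705512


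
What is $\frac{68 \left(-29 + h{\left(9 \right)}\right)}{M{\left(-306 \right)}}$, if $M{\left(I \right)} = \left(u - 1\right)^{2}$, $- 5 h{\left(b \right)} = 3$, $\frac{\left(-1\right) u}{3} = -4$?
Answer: $- \frac{10064}{605} \approx -16.635$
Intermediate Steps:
$u = 12$ ($u = \left(-3\right) \left(-4\right) = 12$)
$h{\left(b \right)} = - \frac{3}{5}$ ($h{\left(b \right)} = \left(- \frac{1}{5}\right) 3 = - \frac{3}{5}$)
$M{\left(I \right)} = 121$ ($M{\left(I \right)} = \left(12 - 1\right)^{2} = 11^{2} = 121$)
$\frac{68 \left(-29 + h{\left(9 \right)}\right)}{M{\left(-306 \right)}} = \frac{68 \left(-29 - \frac{3}{5}\right)}{121} = 68 \left(- \frac{148}{5}\right) \frac{1}{121} = \left(- \frac{10064}{5}\right) \frac{1}{121} = - \frac{10064}{605}$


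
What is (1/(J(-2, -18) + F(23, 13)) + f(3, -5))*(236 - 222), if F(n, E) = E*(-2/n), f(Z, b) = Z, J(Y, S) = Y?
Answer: 1351/36 ≈ 37.528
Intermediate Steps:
F(n, E) = -2*E/n
(1/(J(-2, -18) + F(23, 13)) + f(3, -5))*(236 - 222) = (1/(-2 - 2*13/23) + 3)*(236 - 222) = (1/(-2 - 2*13*1/23) + 3)*14 = (1/(-2 - 26/23) + 3)*14 = (1/(-72/23) + 3)*14 = (-23/72 + 3)*14 = (193/72)*14 = 1351/36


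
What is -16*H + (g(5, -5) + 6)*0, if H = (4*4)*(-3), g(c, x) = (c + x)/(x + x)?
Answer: 768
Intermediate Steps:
g(c, x) = (c + x)/(2*x) (g(c, x) = (c + x)/((2*x)) = (c + x)*(1/(2*x)) = (c + x)/(2*x))
H = -48 (H = 16*(-3) = -48)
-16*H + (g(5, -5) + 6)*0 = -16*(-48) + ((½)*(5 - 5)/(-5) + 6)*0 = 768 + ((½)*(-⅕)*0 + 6)*0 = 768 + (0 + 6)*0 = 768 + 6*0 = 768 + 0 = 768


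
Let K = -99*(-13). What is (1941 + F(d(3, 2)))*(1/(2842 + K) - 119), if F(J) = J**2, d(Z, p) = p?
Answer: -955675750/4129 ≈ -2.3145e+5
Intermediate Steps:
K = 1287
(1941 + F(d(3, 2)))*(1/(2842 + K) - 119) = (1941 + 2**2)*(1/(2842 + 1287) - 119) = (1941 + 4)*(1/4129 - 119) = 1945*(1/4129 - 119) = 1945*(-491350/4129) = -955675750/4129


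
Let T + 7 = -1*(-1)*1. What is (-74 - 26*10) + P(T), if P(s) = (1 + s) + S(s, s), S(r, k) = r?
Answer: -345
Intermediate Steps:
T = -6 (T = -7 - 1*(-1)*1 = -7 + 1*1 = -7 + 1 = -6)
P(s) = 1 + 2*s (P(s) = (1 + s) + s = 1 + 2*s)
(-74 - 26*10) + P(T) = (-74 - 26*10) + (1 + 2*(-6)) = (-74 - 260) + (1 - 12) = -334 - 11 = -345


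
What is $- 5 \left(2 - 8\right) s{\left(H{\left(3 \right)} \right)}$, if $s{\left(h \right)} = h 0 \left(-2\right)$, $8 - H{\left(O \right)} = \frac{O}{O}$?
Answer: $0$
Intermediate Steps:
$H{\left(O \right)} = 7$ ($H{\left(O \right)} = 8 - \frac{O}{O} = 8 - 1 = 7$)
$s{\left(h \right)} = 0$ ($s{\left(h \right)} = 0 \left(-2\right) = 0$)
$- 5 \left(2 - 8\right) s{\left(H{\left(3 \right)} \right)} = - 5 \left(2 - 8\right) 0 = \left(-5\right) \left(-6\right) 0 = 30 \cdot 0 = 0$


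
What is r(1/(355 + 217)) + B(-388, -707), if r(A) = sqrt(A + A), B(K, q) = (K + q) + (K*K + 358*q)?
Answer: -103657 + sqrt(286)/286 ≈ -1.0366e+5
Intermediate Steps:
B(K, q) = K + K**2 + 359*q (B(K, q) = (K + q) + (K**2 + 358*q) = K + K**2 + 359*q)
r(A) = sqrt(2)*sqrt(A) (r(A) = sqrt(2*A) = sqrt(2)*sqrt(A))
r(1/(355 + 217)) + B(-388, -707) = sqrt(2)*sqrt(1/(355 + 217)) + (-388 + (-388)**2 + 359*(-707)) = sqrt(2)*sqrt(1/572) + (-388 + 150544 - 253813) = sqrt(2)*sqrt(1/572) - 103657 = sqrt(2)*(sqrt(143)/286) - 103657 = sqrt(286)/286 - 103657 = -103657 + sqrt(286)/286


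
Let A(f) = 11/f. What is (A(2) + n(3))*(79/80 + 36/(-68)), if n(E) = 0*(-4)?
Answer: 6853/2720 ≈ 2.5195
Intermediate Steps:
n(E) = 0
(A(2) + n(3))*(79/80 + 36/(-68)) = (11/2 + 0)*(79/80 + 36/(-68)) = (11*(½) + 0)*(79*(1/80) + 36*(-1/68)) = (11/2 + 0)*(79/80 - 9/17) = (11/2)*(623/1360) = 6853/2720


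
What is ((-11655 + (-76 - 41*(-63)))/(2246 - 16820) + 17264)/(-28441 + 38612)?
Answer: 125807342/74116077 ≈ 1.6974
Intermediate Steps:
((-11655 + (-76 - 41*(-63)))/(2246 - 16820) + 17264)/(-28441 + 38612) = ((-11655 + (-76 + 2583))/(-14574) + 17264)/10171 = ((-11655 + 2507)*(-1/14574) + 17264)*(1/10171) = (-9148*(-1/14574) + 17264)*(1/10171) = (4574/7287 + 17264)*(1/10171) = (125807342/7287)*(1/10171) = 125807342/74116077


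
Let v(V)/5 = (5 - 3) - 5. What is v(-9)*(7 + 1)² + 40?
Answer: -920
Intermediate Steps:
v(V) = -15 (v(V) = 5*((5 - 3) - 5) = 5*(2 - 5) = 5*(-3) = -15)
v(-9)*(7 + 1)² + 40 = -15*(7 + 1)² + 40 = -15*8² + 40 = -15*64 + 40 = -960 + 40 = -920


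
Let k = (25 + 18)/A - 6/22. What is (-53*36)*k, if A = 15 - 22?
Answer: 942552/77 ≈ 12241.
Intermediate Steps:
A = -7
k = -494/77 (k = (25 + 18)/(-7) - 6/22 = 43*(-⅐) - 6*1/22 = -43/7 - 3/11 = -494/77 ≈ -6.4156)
(-53*36)*k = -53*36*(-494/77) = -1908*(-494/77) = 942552/77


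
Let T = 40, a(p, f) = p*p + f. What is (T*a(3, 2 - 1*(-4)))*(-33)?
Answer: -19800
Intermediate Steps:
a(p, f) = f + p² (a(p, f) = p² + f = f + p²)
(T*a(3, 2 - 1*(-4)))*(-33) = (40*((2 - 1*(-4)) + 3²))*(-33) = (40*((2 + 4) + 9))*(-33) = (40*(6 + 9))*(-33) = (40*15)*(-33) = 600*(-33) = -19800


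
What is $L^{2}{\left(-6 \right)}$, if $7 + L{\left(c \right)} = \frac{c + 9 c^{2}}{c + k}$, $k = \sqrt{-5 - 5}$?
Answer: $\frac{5 \left(504 \sqrt{10} + 12911 i\right)}{6 \sqrt{10} + 13 i} \approx 1872.2 + 2119.6 i$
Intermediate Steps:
$k = i \sqrt{10}$ ($k = \sqrt{-10} = i \sqrt{10} \approx 3.1623 i$)
$L{\left(c \right)} = -7 + \frac{c + 9 c^{2}}{c + i \sqrt{10}}$
$L^{2}{\left(-6 \right)} = \left(\frac{\left(-6\right) \left(-6\right) + 9 \left(-6\right)^{2} - 7 i \sqrt{10}}{-6 + i \sqrt{10}}\right)^{2} = \left(\frac{36 + 9 \cdot 36 - 7 i \sqrt{10}}{-6 + i \sqrt{10}}\right)^{2} = \left(\frac{36 + 324 - 7 i \sqrt{10}}{-6 + i \sqrt{10}}\right)^{2} = \left(\frac{360 - 7 i \sqrt{10}}{-6 + i \sqrt{10}}\right)^{2} = \frac{\left(360 - 7 i \sqrt{10}\right)^{2}}{\left(-6 + i \sqrt{10}\right)^{2}}$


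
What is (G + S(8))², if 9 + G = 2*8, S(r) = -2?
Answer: 25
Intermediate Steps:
G = 7 (G = -9 + 2*8 = -9 + 16 = 7)
(G + S(8))² = (7 - 2)² = 5² = 25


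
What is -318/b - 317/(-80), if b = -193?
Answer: 86621/15440 ≈ 5.6102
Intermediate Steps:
-318/b - 317/(-80) = -318/(-193) - 317/(-80) = -318*(-1/193) - 317*(-1/80) = 318/193 + 317/80 = 86621/15440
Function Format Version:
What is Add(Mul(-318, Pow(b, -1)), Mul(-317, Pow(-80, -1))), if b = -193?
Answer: Rational(86621, 15440) ≈ 5.6102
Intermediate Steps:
Add(Mul(-318, Pow(b, -1)), Mul(-317, Pow(-80, -1))) = Add(Mul(-318, Pow(-193, -1)), Mul(-317, Pow(-80, -1))) = Add(Mul(-318, Rational(-1, 193)), Mul(-317, Rational(-1, 80))) = Add(Rational(318, 193), Rational(317, 80)) = Rational(86621, 15440)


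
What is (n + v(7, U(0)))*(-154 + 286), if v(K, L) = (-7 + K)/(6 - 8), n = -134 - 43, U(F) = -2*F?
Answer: -23364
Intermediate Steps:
n = -177
v(K, L) = 7/2 - K/2 (v(K, L) = (-7 + K)/(-2) = (-7 + K)*(-½) = 7/2 - K/2)
(n + v(7, U(0)))*(-154 + 286) = (-177 + (7/2 - ½*7))*(-154 + 286) = (-177 + (7/2 - 7/2))*132 = (-177 + 0)*132 = -177*132 = -23364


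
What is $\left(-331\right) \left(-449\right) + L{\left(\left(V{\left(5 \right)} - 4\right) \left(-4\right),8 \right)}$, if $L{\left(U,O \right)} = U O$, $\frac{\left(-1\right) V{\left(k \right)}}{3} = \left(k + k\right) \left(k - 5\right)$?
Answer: $148747$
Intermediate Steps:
$V{\left(k \right)} = - 6 k \left(-5 + k\right)$ ($V{\left(k \right)} = - 3 \left(k + k\right) \left(k - 5\right) = - 3 \cdot 2 k \left(-5 + k\right) = - 6 k \left(-5 + k\right)$)
$L{\left(U,O \right)} = O U$
$\left(-331\right) \left(-449\right) + L{\left(\left(V{\left(5 \right)} - 4\right) \left(-4\right),8 \right)} = \left(-331\right) \left(-449\right) + 8 \left(6 \cdot 5 \left(5 - 5\right) - 4\right) \left(-4\right) = 148619 + 8 \left(6 \cdot 5 \left(5 - 5\right) - 4\right) \left(-4\right) = 148619 + 8 \left(6 \cdot 5 \cdot 0 - 4\right) \left(-4\right) = 148619 + 8 \left(0 - 4\right) \left(-4\right) = 148619 + 8 \left(\left(-4\right) \left(-4\right)\right) = 148619 + 8 \cdot 16 = 148619 + 128 = 148747$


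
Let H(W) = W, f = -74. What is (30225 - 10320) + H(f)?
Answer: 19831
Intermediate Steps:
(30225 - 10320) + H(f) = (30225 - 10320) - 74 = 19905 - 74 = 19831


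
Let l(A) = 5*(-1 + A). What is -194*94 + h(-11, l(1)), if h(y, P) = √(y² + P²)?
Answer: -18225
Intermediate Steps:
l(A) = -5 + 5*A
h(y, P) = √(P² + y²)
-194*94 + h(-11, l(1)) = -194*94 + √((-5 + 5*1)² + (-11)²) = -18236 + √((-5 + 5)² + 121) = -18236 + √(0² + 121) = -18236 + √(0 + 121) = -18236 + √121 = -18236 + 11 = -18225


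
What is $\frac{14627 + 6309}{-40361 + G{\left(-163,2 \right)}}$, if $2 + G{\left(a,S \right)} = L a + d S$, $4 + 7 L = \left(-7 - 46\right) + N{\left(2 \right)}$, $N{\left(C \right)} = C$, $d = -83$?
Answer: $- \frac{73276}{137369} \approx -0.53342$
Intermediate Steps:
$L = - \frac{55}{7}$ ($L = - \frac{4}{7} + \frac{\left(-7 - 46\right) + 2}{7} = - \frac{4}{7} + \frac{-53 + 2}{7} = - \frac{4}{7} + \frac{1}{7} \left(-51\right) = - \frac{4}{7} - \frac{51}{7} = - \frac{55}{7} \approx -7.8571$)
$G{\left(a,S \right)} = -2 - 83 S - \frac{55 a}{7}$ ($G{\left(a,S \right)} = -2 - \left(83 S + \frac{55 a}{7}\right) = -2 - 83 S - \frac{55 a}{7}$)
$\frac{14627 + 6309}{-40361 + G{\left(-163,2 \right)}} = \frac{14627 + 6309}{-40361 - - \frac{7789}{7}} = \frac{20936}{-40361 - - \frac{7789}{7}} = \frac{20936}{-40361 + \frac{7789}{7}} = \frac{20936}{- \frac{274738}{7}} = 20936 \left(- \frac{7}{274738}\right) = - \frac{73276}{137369}$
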